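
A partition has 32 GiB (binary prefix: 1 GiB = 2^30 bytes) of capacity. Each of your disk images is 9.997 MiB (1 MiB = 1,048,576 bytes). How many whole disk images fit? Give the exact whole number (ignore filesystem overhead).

Capacity: 32 GiB = 34,359,738,368 bytes
Per item: 9.997 MiB = 10,482,614.272 bytes
⌊34,359,738,368 / 10,482,614.272⌋ = 3,277

3,277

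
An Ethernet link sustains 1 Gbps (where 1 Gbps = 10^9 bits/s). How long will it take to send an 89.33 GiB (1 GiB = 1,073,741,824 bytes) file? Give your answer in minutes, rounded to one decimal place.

89.33 GiB = 95,917,357,137.92 bytes = 767,338,857,103.36 bits
1 Gbps = 1,000,000,000 bits/s
time = 767,338,857,103.36 / 1,000,000,000 = 767.34 s
767.34 s / 60 = 12.8 minutes

12.8 minutes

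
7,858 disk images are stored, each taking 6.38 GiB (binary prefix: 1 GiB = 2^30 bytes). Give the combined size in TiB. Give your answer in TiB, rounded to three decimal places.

Total = 7,858 × 6.38 GiB = 50134.04 GiB
= 50134.04 × 1,073,741,824 bytes = 53,831,015,554,088.96 bytes
1 TiB = 1,099,511,627,776 bytes
53,831,015,554,088.96 / 1,099,511,627,776 = 48.959 TiB

48.959 TiB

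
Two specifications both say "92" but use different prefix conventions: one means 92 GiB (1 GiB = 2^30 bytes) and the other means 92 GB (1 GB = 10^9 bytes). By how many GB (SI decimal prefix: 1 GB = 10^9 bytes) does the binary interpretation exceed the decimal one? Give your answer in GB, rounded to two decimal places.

92 GiB = 92 × 1,073,741,824 = 98,784,247,808 bytes
92 GB = 92 × 1,000,000,000 = 92,000,000,000 bytes
difference = 6,784,247,808 bytes
6,784,247,808 / 1,000,000,000 = 6.78 GB

6.78 GB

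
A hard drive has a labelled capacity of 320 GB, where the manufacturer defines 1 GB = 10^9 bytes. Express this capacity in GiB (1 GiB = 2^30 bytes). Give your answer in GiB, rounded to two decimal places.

298.02 GiB

320 GB × 1,000,000,000 bytes/GB = 320,000,000,000 bytes
1 GiB = 1,073,741,824 bytes
320,000,000,000 / 1,073,741,824 = 298.02 GiB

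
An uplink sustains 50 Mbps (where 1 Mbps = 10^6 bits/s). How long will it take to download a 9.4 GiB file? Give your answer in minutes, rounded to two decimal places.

9.4 GiB = 10,093,173,145.6 bytes = 80,745,385,164.8 bits
50 Mbps = 50,000,000 bits/s
time = 80,745,385,164.8 / 50,000,000 = 1,614.908 s
1,614.908 s / 60 = 26.92 minutes

26.92 minutes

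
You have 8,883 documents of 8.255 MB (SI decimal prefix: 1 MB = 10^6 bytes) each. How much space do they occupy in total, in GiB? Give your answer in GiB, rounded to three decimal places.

Total = 8,883 × 8.255 MB = 73329.165 MB
= 73329.165 × 1,000,000 bytes = 73,329,165,000 bytes
1 GiB = 1,073,741,824 bytes
73,329,165,000 / 1,073,741,824 = 68.293 GiB

68.293 GiB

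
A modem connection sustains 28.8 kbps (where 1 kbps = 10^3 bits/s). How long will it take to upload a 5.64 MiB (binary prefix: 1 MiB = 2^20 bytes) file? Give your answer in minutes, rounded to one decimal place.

27.4 minutes

5.64 MiB = 5,913,968.64 bytes = 47,311,749.12 bits
28.8 kbps = 28,800 bits/s
time = 47,311,749.12 / 28,800 = 1,642.77 s
1,642.77 s / 60 = 27.4 minutes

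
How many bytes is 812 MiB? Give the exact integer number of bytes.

812 × 1,048,576 = 851,443,712 bytes  (1 MiB = 2^20 bytes)

851,443,712 bytes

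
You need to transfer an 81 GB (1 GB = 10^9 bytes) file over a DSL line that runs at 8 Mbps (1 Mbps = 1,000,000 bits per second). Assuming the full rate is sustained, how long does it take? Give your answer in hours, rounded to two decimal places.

22.50 hours

81 GB = 81,000,000,000 bytes = 648,000,000,000 bits
8 Mbps = 8,000,000 bits/s
time = 648,000,000,000 / 8,000,000 = 81,000.0000 s
81,000.0000 s / 3600 = 22.50 hours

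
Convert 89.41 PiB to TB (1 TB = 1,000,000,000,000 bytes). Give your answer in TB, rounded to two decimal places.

100,666.71 TB

89.41 PiB × 1,125,899,906,842,624 bytes/PiB = 100,666,710,670,799,011.84 bytes
1 TB = 1,000,000,000,000 bytes
100,666,710,670,799,011.84 / 1,000,000,000,000 = 100,666.71 TB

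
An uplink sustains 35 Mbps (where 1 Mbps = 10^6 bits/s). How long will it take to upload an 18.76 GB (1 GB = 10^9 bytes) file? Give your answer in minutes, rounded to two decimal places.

18.76 GB = 18,760,000,000 bytes = 150,080,000,000 bits
35 Mbps = 35,000,000 bits/s
time = 150,080,000,000 / 35,000,000 = 4,288.000 s
4,288.000 s / 60 = 71.47 minutes

71.47 minutes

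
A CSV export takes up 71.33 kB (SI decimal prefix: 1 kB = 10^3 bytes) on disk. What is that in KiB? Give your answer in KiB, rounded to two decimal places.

69.66 KiB

71.33 kB × 1,000 bytes/kB = 71,330 bytes
1 KiB = 1,024 bytes
71,330 / 1,024 = 69.66 KiB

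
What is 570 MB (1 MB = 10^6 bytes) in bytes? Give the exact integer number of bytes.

570,000,000 bytes

570 × 1,000,000 = 570,000,000 bytes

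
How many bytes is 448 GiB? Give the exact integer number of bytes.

448 × 1,073,741,824 = 481,036,337,152 bytes

481,036,337,152 bytes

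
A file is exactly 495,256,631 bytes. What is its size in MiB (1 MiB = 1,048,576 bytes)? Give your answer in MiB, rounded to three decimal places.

495,256,631 bytes given.
1 MiB = 2^20 bytes = 1,048,576 bytes
495,256,631 / 1,048,576 = 472.314 MiB

472.314 MiB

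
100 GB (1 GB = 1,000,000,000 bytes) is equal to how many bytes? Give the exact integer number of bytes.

100 × 1,000,000,000 = 100,000,000,000 bytes

100,000,000,000 bytes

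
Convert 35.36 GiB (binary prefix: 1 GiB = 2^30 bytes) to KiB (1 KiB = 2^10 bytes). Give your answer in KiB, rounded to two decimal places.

35.36 GiB = 35.36 × 2^30 bytes = 37,967,510,896.64 bytes
1 KiB = 1,024 bytes
37,967,510,896.64 / 1,024 = 37,077,647.36 KiB

37,077,647.36 KiB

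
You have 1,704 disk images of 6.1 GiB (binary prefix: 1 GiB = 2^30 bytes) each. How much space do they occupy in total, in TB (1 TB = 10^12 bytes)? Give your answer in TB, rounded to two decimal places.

11.16 TB

Total = 1,704 × 6.1 GiB = 10394.4 GiB
= 10394.4 × 1,073,741,824 bytes = 11,160,902,015,385.6 bytes
1 TB = 1,000,000,000,000 bytes
11,160,902,015,385.6 / 1,000,000,000,000 = 11.16 TB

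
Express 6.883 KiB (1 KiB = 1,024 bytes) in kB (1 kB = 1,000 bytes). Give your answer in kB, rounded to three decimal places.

7.048 kB

6.883 KiB = 6.883 × 2^10 bytes = 7,048.192 bytes
1 kB = 10^3 bytes = 1,000 bytes
7,048.192 / 1,000 = 7.048 kB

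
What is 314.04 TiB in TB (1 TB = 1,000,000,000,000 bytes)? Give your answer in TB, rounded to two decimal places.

345.29 TB

314.04 TiB × 1,099,511,627,776 bytes/TiB = 345,290,631,586,775.04 bytes
1 TB = 1,000,000,000,000 bytes
345,290,631,586,775.04 / 1,000,000,000,000 = 345.29 TB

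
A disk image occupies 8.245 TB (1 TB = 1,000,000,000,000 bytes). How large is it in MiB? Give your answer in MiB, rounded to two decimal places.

7,863,044.74 MiB

8.245 TB = 8.245 × 10^12 bytes = 8,245,000,000,000 bytes
1 MiB = 1,048,576 bytes
8,245,000,000,000 / 1,048,576 = 7,863,044.74 MiB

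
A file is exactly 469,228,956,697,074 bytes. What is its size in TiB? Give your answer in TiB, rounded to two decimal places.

469,228,956,697,074 bytes given.
1 TiB = 2^40 bytes = 1,099,511,627,776 bytes
469,228,956,697,074 / 1,099,511,627,776 = 426.76 TiB

426.76 TiB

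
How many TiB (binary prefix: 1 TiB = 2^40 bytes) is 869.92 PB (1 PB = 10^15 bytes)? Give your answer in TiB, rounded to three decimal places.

791,187.631 TiB

869.92 PB × 1,000,000,000,000,000 bytes/PB = 869,920,000,000,000,000 bytes
1 TiB = 2^40 bytes = 1,099,511,627,776 bytes
869,920,000,000,000,000 / 1,099,511,627,776 = 791,187.631 TiB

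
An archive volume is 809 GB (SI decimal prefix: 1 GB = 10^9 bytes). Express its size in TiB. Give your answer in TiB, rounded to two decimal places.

809 GB × 1,000,000,000 bytes/GB = 809,000,000,000 bytes
1 TiB = 2^40 bytes = 1,099,511,627,776 bytes
809,000,000,000 / 1,099,511,627,776 = 0.74 TiB

0.74 TiB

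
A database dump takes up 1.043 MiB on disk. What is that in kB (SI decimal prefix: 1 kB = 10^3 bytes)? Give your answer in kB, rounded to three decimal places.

1.043 MiB = 1.043 × 2^20 bytes = 1,093,664.768 bytes
1 kB = 10^3 bytes = 1,000 bytes
1,093,664.768 / 1,000 = 1,093.665 kB

1,093.665 kB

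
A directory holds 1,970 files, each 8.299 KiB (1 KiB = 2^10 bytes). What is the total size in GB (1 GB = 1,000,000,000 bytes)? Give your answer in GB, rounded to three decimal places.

0.017 GB

Total = 1,970 × 8.299 KiB = 16349.03 KiB
= 16349.03 × 1,024 bytes = 16,741,406.72 bytes
1 GB = 1,000,000,000 bytes
16,741,406.72 / 1,000,000,000 = 0.017 GB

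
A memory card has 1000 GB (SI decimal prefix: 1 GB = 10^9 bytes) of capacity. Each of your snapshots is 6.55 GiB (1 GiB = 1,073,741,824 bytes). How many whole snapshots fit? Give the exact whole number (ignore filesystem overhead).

142

Capacity: 1000 GB = 1,000,000,000,000 bytes
Per item: 6.55 GiB = 7,033,008,947.2 bytes
⌊1,000,000,000,000 / 7,033,008,947.2⌋ = 142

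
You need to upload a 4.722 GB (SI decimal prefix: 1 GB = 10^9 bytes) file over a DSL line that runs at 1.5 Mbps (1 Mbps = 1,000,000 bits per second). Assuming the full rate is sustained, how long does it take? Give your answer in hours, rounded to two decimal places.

4.722 GB = 4,722,000,000 bytes = 37,776,000,000 bits
1.5 Mbps = 1,500,000 bits/s
time = 37,776,000,000 / 1,500,000 = 25,184.0000 s
25,184.0000 s / 3600 = 7.00 hours

7.00 hours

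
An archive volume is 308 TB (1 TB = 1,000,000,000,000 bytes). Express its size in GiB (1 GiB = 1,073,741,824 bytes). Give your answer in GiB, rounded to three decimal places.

308 TB = 308 × 10^12 bytes = 308,000,000,000,000 bytes
1 GiB = 2^30 bytes = 1,073,741,824 bytes
308,000,000,000,000 / 1,073,741,824 = 286,847.353 GiB

286,847.353 GiB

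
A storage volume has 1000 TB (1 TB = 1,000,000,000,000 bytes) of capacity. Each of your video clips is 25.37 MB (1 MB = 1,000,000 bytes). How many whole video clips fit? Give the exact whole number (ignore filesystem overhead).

39,416,633

Capacity: 1000 TB = 1,000,000,000,000,000 bytes
Per item: 25.37 MB = 25,370,000 bytes
⌊1,000,000,000,000,000 / 25,370,000⌋ = 39,416,633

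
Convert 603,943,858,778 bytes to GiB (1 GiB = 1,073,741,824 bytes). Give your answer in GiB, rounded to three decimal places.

562.467 GiB

603,943,858,778 bytes given.
1 GiB = 2^30 bytes = 1,073,741,824 bytes
603,943,858,778 / 1,073,741,824 = 562.467 GiB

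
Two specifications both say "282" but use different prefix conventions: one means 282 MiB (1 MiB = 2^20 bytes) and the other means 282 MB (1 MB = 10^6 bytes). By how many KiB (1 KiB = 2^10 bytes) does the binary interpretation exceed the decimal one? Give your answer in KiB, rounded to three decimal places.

13,377.375 KiB

282 MiB = 282 × 1,048,576 = 295,698,432 bytes
282 MB = 282 × 1,000,000 = 282,000,000 bytes
difference = 13,698,432 bytes
13,698,432 / 1,024 = 13,377.375 KiB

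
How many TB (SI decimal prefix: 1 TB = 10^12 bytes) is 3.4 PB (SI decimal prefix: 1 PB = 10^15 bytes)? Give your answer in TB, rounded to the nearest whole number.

3.4 PB × 1,000,000,000,000,000 bytes/PB = 3,400,000,000,000,000 bytes
1 TB = 1,000,000,000,000 bytes
3,400,000,000,000,000 / 1,000,000,000,000 = 3,400 TB

3,400 TB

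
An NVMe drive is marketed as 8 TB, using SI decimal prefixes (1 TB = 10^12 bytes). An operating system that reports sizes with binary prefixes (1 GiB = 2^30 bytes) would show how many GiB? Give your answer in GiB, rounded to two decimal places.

7,450.58 GiB

8 TB × 1,000,000,000,000 bytes/TB = 8,000,000,000,000 bytes
1 GiB = 1,073,741,824 bytes
8,000,000,000,000 / 1,073,741,824 = 7,450.58 GiB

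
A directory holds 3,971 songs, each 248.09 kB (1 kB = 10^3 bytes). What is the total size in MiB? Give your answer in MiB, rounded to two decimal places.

Total = 3,971 × 248.09 kB = 985165.39 kB
= 985165.39 × 1,000 bytes = 985,165,390 bytes
1 MiB = 1,048,576 bytes
985,165,390 / 1,048,576 = 939.53 MiB

939.53 MiB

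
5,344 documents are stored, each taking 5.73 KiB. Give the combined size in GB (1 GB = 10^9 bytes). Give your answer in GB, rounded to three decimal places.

Total = 5,344 × 5.73 KiB = 30621.12 KiB
= 30621.12 × 1,024 bytes = 31,356,026.88 bytes
1 GB = 1,000,000,000 bytes
31,356,026.88 / 1,000,000,000 = 0.031 GB

0.031 GB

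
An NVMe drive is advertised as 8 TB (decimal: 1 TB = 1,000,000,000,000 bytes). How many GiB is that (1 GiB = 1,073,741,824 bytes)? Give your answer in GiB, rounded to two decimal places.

8 TB × 1,000,000,000,000 bytes/TB = 8,000,000,000,000 bytes
1 GiB = 1,073,741,824 bytes
8,000,000,000,000 / 1,073,741,824 = 7,450.58 GiB

7,450.58 GiB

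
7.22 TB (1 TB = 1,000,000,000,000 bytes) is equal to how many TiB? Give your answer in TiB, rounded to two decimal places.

7.22 TB × 1,000,000,000,000 bytes/TB = 7,220,000,000,000 bytes
1 TiB = 1,099,511,627,776 bytes
7,220,000,000,000 / 1,099,511,627,776 = 6.57 TiB

6.57 TiB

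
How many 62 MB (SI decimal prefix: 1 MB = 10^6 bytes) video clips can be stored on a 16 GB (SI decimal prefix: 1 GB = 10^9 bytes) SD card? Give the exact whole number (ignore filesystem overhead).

258

Capacity: 16 GB = 16,000,000,000 bytes
Per item: 62 MB = 62,000,000 bytes
⌊16,000,000,000 / 62,000,000⌋ = 258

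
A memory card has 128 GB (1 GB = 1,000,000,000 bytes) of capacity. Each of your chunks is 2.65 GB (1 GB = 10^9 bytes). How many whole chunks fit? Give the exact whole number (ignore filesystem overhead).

Capacity: 128 GB = 128,000,000,000 bytes
Per item: 2.65 GB = 2,650,000,000 bytes
⌊128,000,000,000 / 2,650,000,000⌋ = 48

48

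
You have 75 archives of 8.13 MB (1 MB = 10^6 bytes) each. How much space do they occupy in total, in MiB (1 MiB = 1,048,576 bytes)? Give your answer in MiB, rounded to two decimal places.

Total = 75 × 8.13 MB = 609.75 MB
= 609.75 × 1,000,000 bytes = 609,750,000 bytes
1 MiB = 1,048,576 bytes
609,750,000 / 1,048,576 = 581.50 MiB

581.50 MiB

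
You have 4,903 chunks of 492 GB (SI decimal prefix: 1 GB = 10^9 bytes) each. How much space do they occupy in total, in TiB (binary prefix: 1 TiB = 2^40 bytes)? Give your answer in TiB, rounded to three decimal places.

2,193.952 TiB

Total = 4,903 × 492 GB = 2,412,276 GB
= 2,412,276 × 1,000,000,000 bytes = 2,412,276,000,000,000 bytes
1 TiB = 1,099,511,627,776 bytes
2,412,276,000,000,000 / 1,099,511,627,776 = 2,193.952 TiB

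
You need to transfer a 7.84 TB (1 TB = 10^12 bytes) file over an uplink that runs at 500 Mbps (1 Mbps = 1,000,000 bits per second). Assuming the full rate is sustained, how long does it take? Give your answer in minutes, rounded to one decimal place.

2,090.7 minutes

7.84 TB = 7,840,000,000,000 bytes = 62,720,000,000,000 bits
500 Mbps = 500,000,000 bits/s
time = 62,720,000,000,000 / 500,000,000 = 125,440.00 s
125,440.00 s / 60 = 2,090.7 minutes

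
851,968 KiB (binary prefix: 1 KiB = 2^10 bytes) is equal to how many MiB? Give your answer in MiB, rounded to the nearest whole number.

851,968 KiB × 1,024 bytes/KiB = 872,415,232 bytes
1 MiB = 1,048,576 bytes
872,415,232 / 1,048,576 = 832 MiB

832 MiB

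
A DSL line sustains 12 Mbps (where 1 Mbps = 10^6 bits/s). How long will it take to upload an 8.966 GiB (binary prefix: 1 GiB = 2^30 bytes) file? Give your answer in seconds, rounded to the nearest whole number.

6,418 seconds

8.966 GiB = 9,627,169,193.984 bytes = 77,017,353,551.872 bits
12 Mbps = 12,000,000 bits/s
time = 77,017,353,551.872 / 12,000,000 = 6,418 s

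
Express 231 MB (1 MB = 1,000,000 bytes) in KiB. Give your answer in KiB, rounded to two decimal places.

231 MB = 231 × 10^6 bytes = 231,000,000 bytes
1 KiB = 2^10 bytes = 1,024 bytes
231,000,000 / 1,024 = 225,585.94 KiB

225,585.94 KiB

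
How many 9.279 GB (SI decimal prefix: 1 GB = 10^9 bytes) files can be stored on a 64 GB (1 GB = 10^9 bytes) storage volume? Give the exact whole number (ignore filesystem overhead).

Capacity: 64 GB = 64,000,000,000 bytes
Per item: 9.279 GB = 9,279,000,000 bytes
⌊64,000,000,000 / 9,279,000,000⌋ = 6

6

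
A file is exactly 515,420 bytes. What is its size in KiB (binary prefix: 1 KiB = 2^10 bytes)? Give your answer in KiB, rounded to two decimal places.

503.34 KiB

515,420 bytes given.
1 KiB = 1,024 bytes
515,420 / 1,024 = 503.34 KiB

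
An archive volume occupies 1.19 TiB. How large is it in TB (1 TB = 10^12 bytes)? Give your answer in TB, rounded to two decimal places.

1.31 TB

1.19 TiB = 1.19 × 2^40 bytes = 1,308,418,837,053.44 bytes
1 TB = 1,000,000,000,000 bytes
1,308,418,837,053.44 / 1,000,000,000,000 = 1.31 TB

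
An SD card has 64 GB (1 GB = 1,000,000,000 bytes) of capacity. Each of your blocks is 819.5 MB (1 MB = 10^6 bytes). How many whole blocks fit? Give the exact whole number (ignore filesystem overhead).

Capacity: 64 GB = 64,000,000,000 bytes
Per item: 819.5 MB = 819,500,000 bytes
⌊64,000,000,000 / 819,500,000⌋ = 78

78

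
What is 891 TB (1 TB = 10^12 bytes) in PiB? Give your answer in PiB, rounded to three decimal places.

891 TB × 1,000,000,000,000 bytes/TB = 891,000,000,000,000 bytes
1 PiB = 1,125,899,906,842,624 bytes
891,000,000,000,000 / 1,125,899,906,842,624 = 0.791 PiB

0.791 PiB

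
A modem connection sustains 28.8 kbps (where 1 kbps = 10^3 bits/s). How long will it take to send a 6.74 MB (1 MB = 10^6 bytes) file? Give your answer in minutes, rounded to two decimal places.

6.74 MB = 6,740,000 bytes = 53,920,000 bits
28.8 kbps = 28,800 bits/s
time = 53,920,000 / 28,800 = 1,872.222 s
1,872.222 s / 60 = 31.20 minutes

31.20 minutes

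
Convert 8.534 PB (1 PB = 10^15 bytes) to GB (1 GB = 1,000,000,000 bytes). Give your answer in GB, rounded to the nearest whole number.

8.534 PB = 8.534 × 10^15 bytes = 8,534,000,000,000,000 bytes
1 GB = 1,000,000,000 bytes
8,534,000,000,000,000 / 1,000,000,000 = 8,534,000 GB

8,534,000 GB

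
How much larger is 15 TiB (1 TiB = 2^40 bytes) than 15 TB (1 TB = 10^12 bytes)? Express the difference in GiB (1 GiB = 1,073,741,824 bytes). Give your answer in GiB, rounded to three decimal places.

15 TiB = 15 × 1,099,511,627,776 = 16,492,674,416,640 bytes
15 TB = 15 × 1,000,000,000,000 = 15,000,000,000,000 bytes
difference = 1,492,674,416,640 bytes
1,492,674,416,640 / 1,073,741,824 = 1,390.161 GiB

1,390.161 GiB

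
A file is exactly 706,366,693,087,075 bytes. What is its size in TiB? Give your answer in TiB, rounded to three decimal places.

642.437 TiB

706,366,693,087,075 bytes given.
1 TiB = 1,099,511,627,776 bytes
706,366,693,087,075 / 1,099,511,627,776 = 642.437 TiB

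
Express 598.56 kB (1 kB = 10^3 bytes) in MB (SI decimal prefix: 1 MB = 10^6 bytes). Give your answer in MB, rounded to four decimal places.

598.56 kB = 598.56 × 10^3 bytes = 598,560 bytes
1 MB = 10^6 bytes = 1,000,000 bytes
598,560 / 1,000,000 = 0.5986 MB

0.5986 MB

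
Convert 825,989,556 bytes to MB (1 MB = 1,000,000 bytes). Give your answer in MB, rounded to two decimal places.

825.99 MB

825,989,556 bytes given.
1 MB = 10^6 bytes = 1,000,000 bytes
825,989,556 / 1,000,000 = 825.99 MB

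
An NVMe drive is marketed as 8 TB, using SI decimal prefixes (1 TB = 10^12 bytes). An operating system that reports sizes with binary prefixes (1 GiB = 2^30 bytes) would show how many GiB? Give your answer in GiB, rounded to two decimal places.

8 TB × 1,000,000,000,000 bytes/TB = 8,000,000,000,000 bytes
1 GiB = 2^30 bytes = 1,073,741,824 bytes
8,000,000,000,000 / 1,073,741,824 = 7,450.58 GiB

7,450.58 GiB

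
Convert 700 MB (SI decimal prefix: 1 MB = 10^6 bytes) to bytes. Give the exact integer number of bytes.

700 × 1,000,000 = 700,000,000 bytes  (1 MB = 10^6 bytes)

700,000,000 bytes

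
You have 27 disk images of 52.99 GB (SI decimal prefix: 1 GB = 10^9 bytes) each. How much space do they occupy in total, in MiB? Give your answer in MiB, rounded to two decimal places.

1,364,450.45 MiB

Total = 27 × 52.99 GB = 1430.73 GB
= 1430.73 × 1,000,000,000 bytes = 1,430,730,000,000 bytes
1 MiB = 1,048,576 bytes
1,430,730,000,000 / 1,048,576 = 1,364,450.45 MiB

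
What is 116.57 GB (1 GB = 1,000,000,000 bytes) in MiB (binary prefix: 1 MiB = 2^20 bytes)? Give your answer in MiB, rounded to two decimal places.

116.57 GB × 1,000,000,000 bytes/GB = 116,570,000,000 bytes
1 MiB = 1,048,576 bytes
116,570,000,000 / 1,048,576 = 111,169.82 MiB

111,169.82 MiB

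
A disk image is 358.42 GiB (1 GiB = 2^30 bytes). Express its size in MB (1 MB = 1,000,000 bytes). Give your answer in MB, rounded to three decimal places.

384,850.545 MB

358.42 GiB = 358.42 × 2^30 bytes = 384,850,544,558.08 bytes
1 MB = 1,000,000 bytes
384,850,544,558.08 / 1,000,000 = 384,850.545 MB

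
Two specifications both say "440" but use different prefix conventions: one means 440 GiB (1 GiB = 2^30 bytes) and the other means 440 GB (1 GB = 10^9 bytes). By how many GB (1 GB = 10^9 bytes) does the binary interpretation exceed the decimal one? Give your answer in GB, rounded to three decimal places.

32.446 GB

440 GiB = 440 × 1,073,741,824 = 472,446,402,560 bytes
440 GB = 440 × 1,000,000,000 = 440,000,000,000 bytes
difference = 32,446,402,560 bytes
32,446,402,560 / 1,000,000,000 = 32.446 GB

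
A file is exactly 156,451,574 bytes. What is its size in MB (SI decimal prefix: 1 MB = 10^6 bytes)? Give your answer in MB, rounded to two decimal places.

156,451,574 bytes given.
1 MB = 10^6 bytes = 1,000,000 bytes
156,451,574 / 1,000,000 = 156.45 MB

156.45 MB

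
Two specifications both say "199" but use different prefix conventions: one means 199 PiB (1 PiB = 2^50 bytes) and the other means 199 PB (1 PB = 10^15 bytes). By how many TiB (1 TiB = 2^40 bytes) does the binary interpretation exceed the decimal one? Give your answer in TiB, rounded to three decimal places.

22,786.554 TiB

199 PiB = 199 × 1,125,899,906,842,624 = 224,054,081,461,682,176 bytes
199 PB = 199 × 1,000,000,000,000,000 = 199,000,000,000,000,000 bytes
difference = 25,054,081,461,682,176 bytes
25,054,081,461,682,176 / 1,099,511,627,776 = 22,786.554 TiB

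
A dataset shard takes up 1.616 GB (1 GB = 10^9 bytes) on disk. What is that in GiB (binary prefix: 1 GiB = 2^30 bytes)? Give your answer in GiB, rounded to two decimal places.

1.616 GB = 1.616 × 10^9 bytes = 1,616,000,000 bytes
1 GiB = 2^30 bytes = 1,073,741,824 bytes
1,616,000,000 / 1,073,741,824 = 1.51 GiB

1.51 GiB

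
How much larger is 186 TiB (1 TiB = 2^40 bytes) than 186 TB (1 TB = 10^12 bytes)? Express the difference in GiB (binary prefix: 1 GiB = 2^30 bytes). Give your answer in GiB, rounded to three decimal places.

186 TiB = 186 × 1,099,511,627,776 = 204,509,162,766,336 bytes
186 TB = 186 × 1,000,000,000,000 = 186,000,000,000,000 bytes
difference = 18,509,162,766,336 bytes
18,509,162,766,336 / 1,073,741,824 = 17,238.001 GiB

17,238.001 GiB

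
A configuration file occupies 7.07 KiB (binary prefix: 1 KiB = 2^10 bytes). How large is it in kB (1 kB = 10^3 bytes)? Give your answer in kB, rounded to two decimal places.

7.07 KiB × 1,024 bytes/KiB = 7,239.68 bytes
1 kB = 1,000 bytes
7,239.68 / 1,000 = 7.24 kB

7.24 kB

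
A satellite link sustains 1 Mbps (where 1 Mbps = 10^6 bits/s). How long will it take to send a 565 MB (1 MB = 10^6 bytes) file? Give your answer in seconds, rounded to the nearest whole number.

565 MB = 565,000,000 bytes = 4,520,000,000 bits
1 Mbps = 1,000,000 bits/s
time = 4,520,000,000 / 1,000,000 = 4,520 s

4,520 seconds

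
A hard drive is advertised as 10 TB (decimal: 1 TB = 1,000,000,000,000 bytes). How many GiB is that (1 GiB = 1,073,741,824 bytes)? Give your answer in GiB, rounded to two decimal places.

10 TB × 1,000,000,000,000 bytes/TB = 10,000,000,000,000 bytes
1 GiB = 2^30 bytes = 1,073,741,824 bytes
10,000,000,000,000 / 1,073,741,824 = 9,313.23 GiB

9,313.23 GiB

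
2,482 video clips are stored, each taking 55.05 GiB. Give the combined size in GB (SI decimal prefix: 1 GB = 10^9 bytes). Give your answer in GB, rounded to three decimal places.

Total = 2,482 × 55.05 GiB = 136634.1 GiB
= 136634.1 × 1,073,741,824 bytes = 146,709,747,754,598.4 bytes
1 GB = 1,000,000,000 bytes
146,709,747,754,598.4 / 1,000,000,000 = 146,709.748 GB

146,709.748 GB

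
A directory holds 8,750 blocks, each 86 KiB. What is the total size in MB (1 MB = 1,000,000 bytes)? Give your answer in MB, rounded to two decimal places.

770.56 MB

Total = 8,750 × 86 KiB = 752,500 KiB
= 752,500 × 1,024 bytes = 770,560,000 bytes
1 MB = 1,000,000 bytes
770,560,000 / 1,000,000 = 770.56 MB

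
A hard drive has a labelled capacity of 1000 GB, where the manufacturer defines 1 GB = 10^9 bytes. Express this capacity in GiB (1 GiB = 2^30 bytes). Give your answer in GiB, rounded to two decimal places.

1000 GB × 1,000,000,000 bytes/GB = 1,000,000,000,000 bytes
1 GiB = 2^30 bytes = 1,073,741,824 bytes
1,000,000,000,000 / 1,073,741,824 = 931.32 GiB

931.32 GiB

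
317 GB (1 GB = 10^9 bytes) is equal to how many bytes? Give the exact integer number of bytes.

317,000,000,000 bytes

317 × 1,000,000,000 = 317,000,000,000 bytes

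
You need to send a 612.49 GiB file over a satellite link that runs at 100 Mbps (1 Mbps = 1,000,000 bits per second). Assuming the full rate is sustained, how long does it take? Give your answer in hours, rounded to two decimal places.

14.61 hours

612.49 GiB = 657,656,129,781.76 bytes = 5,261,249,038,254.08 bits
100 Mbps = 100,000,000 bits/s
time = 5,261,249,038,254.08 / 100,000,000 = 52,612.4904 s
52,612.4904 s / 3600 = 14.61 hours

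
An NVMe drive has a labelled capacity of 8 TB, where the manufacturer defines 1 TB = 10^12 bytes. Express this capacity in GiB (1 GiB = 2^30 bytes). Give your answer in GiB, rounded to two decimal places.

8 TB = 8 × 10^12 bytes = 8,000,000,000,000 bytes
1 GiB = 2^30 bytes = 1,073,741,824 bytes
8,000,000,000,000 / 1,073,741,824 = 7,450.58 GiB

7,450.58 GiB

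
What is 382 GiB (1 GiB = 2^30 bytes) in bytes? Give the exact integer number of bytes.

382 × 1,073,741,824 = 410,169,376,768 bytes  (1 GiB = 2^30 bytes)

410,169,376,768 bytes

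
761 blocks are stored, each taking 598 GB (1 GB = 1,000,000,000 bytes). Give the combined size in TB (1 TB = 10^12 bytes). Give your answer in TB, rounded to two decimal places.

455.08 TB

Total = 761 × 598 GB = 455,078 GB
= 455,078 × 1,000,000,000 bytes = 455,078,000,000,000 bytes
1 TB = 1,000,000,000,000 bytes
455,078,000,000,000 / 1,000,000,000,000 = 455.08 TB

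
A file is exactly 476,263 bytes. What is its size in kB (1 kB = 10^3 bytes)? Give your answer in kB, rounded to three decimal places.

476,263 bytes given.
1 kB = 10^3 bytes = 1,000 bytes
476,263 / 1,000 = 476.263 kB

476.263 kB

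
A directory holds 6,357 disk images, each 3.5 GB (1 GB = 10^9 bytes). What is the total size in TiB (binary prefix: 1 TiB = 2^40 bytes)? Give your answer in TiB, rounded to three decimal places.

Total = 6,357 × 3.5 GB = 22249.5 GB
= 22249.5 × 1,000,000,000 bytes = 22,249,500,000,000 bytes
1 TiB = 1,099,511,627,776 bytes
22,249,500,000,000 / 1,099,511,627,776 = 20.236 TiB

20.236 TiB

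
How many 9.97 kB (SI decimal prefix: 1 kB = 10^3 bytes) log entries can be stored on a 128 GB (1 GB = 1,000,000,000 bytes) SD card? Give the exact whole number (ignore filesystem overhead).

Capacity: 128 GB = 128,000,000,000 bytes
Per item: 9.97 kB = 9,970 bytes
⌊128,000,000,000 / 9,970⌋ = 12,838,515

12,838,515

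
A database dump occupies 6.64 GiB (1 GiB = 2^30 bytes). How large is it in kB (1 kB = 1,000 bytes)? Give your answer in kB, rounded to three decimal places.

7,129,645.711 kB

6.64 GiB = 6.64 × 2^30 bytes = 7,129,645,711.36 bytes
1 kB = 1,000 bytes
7,129,645,711.36 / 1,000 = 7,129,645.711 kB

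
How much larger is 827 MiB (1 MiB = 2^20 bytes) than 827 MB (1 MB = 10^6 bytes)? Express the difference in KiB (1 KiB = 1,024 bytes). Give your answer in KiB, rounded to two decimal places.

39,230.81 KiB

827 MiB = 827 × 1,048,576 = 867,172,352 bytes
827 MB = 827 × 1,000,000 = 827,000,000 bytes
difference = 40,172,352 bytes
40,172,352 / 1,024 = 39,230.81 KiB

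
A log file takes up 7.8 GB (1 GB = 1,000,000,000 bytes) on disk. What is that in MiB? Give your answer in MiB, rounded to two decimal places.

7.8 GB × 1,000,000,000 bytes/GB = 7,800,000,000 bytes
1 MiB = 2^20 bytes = 1,048,576 bytes
7,800,000,000 / 1,048,576 = 7,438.66 MiB

7,438.66 MiB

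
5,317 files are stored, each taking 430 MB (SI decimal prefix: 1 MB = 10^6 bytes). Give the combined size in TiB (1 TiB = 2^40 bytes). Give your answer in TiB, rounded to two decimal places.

Total = 5,317 × 430 MB = 2,286,310 MB
= 2,286,310 × 1,000,000 bytes = 2,286,310,000,000 bytes
1 TiB = 1,099,511,627,776 bytes
2,286,310,000,000 / 1,099,511,627,776 = 2.08 TiB

2.08 TiB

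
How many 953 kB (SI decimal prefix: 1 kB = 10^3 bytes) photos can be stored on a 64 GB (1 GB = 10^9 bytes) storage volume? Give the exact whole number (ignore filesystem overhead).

Capacity: 64 GB = 64,000,000,000 bytes
Per item: 953 kB = 953,000 bytes
⌊64,000,000,000 / 953,000⌋ = 67,156

67,156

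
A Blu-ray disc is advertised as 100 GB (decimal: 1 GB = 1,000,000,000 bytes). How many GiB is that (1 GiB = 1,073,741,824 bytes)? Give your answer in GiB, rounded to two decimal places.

100 GB × 1,000,000,000 bytes/GB = 100,000,000,000 bytes
1 GiB = 1,073,741,824 bytes
100,000,000,000 / 1,073,741,824 = 93.13 GiB

93.13 GiB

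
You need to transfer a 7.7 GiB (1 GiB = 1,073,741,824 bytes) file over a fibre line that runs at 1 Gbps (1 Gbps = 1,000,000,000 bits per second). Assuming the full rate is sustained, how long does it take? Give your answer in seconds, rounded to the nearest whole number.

66 seconds

7.7 GiB = 8,267,812,044.8 bytes = 66,142,496,358.4 bits
1 Gbps = 1,000,000,000 bits/s
time = 66,142,496,358.4 / 1,000,000,000 = 66 s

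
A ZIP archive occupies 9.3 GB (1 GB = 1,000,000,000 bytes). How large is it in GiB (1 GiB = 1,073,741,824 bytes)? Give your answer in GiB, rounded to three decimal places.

9.3 GB × 1,000,000,000 bytes/GB = 9,300,000,000 bytes
1 GiB = 1,073,741,824 bytes
9,300,000,000 / 1,073,741,824 = 8.661 GiB

8.661 GiB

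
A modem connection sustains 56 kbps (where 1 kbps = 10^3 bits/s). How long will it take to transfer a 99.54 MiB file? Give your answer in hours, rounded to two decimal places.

99.54 MiB = 104,375,255.04 bytes = 835,002,040.32 bits
56 kbps = 56,000 bits/s
time = 835,002,040.32 / 56,000 = 14,910.7507 s
14,910.7507 s / 3600 = 4.14 hours

4.14 hours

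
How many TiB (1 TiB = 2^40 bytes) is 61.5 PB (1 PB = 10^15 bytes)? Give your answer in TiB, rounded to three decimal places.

55,933.924 TiB

61.5 PB × 1,000,000,000,000,000 bytes/PB = 61,500,000,000,000,000 bytes
1 TiB = 1,099,511,627,776 bytes
61,500,000,000,000,000 / 1,099,511,627,776 = 55,933.924 TiB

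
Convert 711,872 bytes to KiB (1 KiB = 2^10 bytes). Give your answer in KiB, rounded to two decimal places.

711,872 bytes given.
1 KiB = 1,024 bytes
711,872 / 1,024 = 695.19 KiB

695.19 KiB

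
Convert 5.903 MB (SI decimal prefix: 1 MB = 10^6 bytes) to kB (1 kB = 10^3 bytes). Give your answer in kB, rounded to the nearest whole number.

5.903 MB × 1,000,000 bytes/MB = 5,903,000 bytes
1 kB = 10^3 bytes = 1,000 bytes
5,903,000 / 1,000 = 5,903 kB

5,903 kB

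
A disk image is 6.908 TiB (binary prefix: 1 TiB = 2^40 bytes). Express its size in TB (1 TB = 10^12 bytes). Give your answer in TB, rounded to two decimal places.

6.908 TiB × 1,099,511,627,776 bytes/TiB = 7,595,426,324,676.608 bytes
1 TB = 10^12 bytes = 1,000,000,000,000 bytes
7,595,426,324,676.608 / 1,000,000,000,000 = 7.60 TB

7.60 TB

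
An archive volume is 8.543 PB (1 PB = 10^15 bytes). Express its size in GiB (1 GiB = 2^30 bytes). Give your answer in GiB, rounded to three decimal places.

8.543 PB × 1,000,000,000,000,000 bytes/PB = 8,543,000,000,000,000 bytes
1 GiB = 2^30 bytes = 1,073,741,824 bytes
8,543,000,000,000,000 / 1,073,741,824 = 7,956,288.755 GiB

7,956,288.755 GiB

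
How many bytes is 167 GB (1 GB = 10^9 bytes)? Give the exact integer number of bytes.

167 × 1,000,000,000 = 167,000,000,000 bytes

167,000,000,000 bytes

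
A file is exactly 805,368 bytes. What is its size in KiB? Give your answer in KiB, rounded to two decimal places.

786.49 KiB

805,368 bytes given.
1 KiB = 2^10 bytes = 1,024 bytes
805,368 / 1,024 = 786.49 KiB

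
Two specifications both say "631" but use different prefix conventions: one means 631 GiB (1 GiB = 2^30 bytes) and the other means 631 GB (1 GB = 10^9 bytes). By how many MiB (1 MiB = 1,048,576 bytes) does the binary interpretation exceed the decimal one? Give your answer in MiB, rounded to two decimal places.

631 GiB = 631 × 1,073,741,824 = 677,531,090,944 bytes
631 GB = 631 × 1,000,000,000 = 631,000,000,000 bytes
difference = 46,531,090,944 bytes
46,531,090,944 / 1,048,576 = 44,375.51 MiB

44,375.51 MiB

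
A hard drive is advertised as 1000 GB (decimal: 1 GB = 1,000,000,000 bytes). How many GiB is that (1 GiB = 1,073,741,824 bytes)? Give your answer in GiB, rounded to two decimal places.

1000 GB × 1,000,000,000 bytes/GB = 1,000,000,000,000 bytes
1 GiB = 2^30 bytes = 1,073,741,824 bytes
1,000,000,000,000 / 1,073,741,824 = 931.32 GiB

931.32 GiB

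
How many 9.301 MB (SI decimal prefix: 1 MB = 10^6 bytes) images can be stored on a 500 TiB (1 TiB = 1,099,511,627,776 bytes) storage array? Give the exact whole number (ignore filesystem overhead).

Capacity: 500 TiB = 549,755,813,888,000 bytes
Per item: 9.301 MB = 9,301,000 bytes
⌊549,755,813,888,000 / 9,301,000⌋ = 59,107,172

59,107,172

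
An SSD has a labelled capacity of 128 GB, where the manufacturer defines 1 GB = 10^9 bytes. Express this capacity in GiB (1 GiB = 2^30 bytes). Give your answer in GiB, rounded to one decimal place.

128 GB × 1,000,000,000 bytes/GB = 128,000,000,000 bytes
1 GiB = 1,073,741,824 bytes
128,000,000,000 / 1,073,741,824 = 119.2 GiB

119.2 GiB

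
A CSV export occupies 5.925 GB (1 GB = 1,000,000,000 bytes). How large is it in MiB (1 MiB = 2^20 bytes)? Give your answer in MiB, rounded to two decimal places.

5.925 GB × 1,000,000,000 bytes/GB = 5,925,000,000 bytes
1 MiB = 2^20 bytes = 1,048,576 bytes
5,925,000,000 / 1,048,576 = 5,650.52 MiB

5,650.52 MiB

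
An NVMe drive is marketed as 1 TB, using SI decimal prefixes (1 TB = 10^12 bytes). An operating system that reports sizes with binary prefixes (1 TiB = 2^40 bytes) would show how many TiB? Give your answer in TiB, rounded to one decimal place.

1 TB = 1 × 10^12 bytes = 1,000,000,000,000 bytes
1 TiB = 2^40 bytes = 1,099,511,627,776 bytes
1,000,000,000,000 / 1,099,511,627,776 = 0.9 TiB

0.9 TiB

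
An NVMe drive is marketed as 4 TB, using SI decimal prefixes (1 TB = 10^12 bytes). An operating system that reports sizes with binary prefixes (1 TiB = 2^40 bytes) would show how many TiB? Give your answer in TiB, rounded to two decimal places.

4 TB = 4 × 10^12 bytes = 4,000,000,000,000 bytes
1 TiB = 1,099,511,627,776 bytes
4,000,000,000,000 / 1,099,511,627,776 = 3.64 TiB

3.64 TiB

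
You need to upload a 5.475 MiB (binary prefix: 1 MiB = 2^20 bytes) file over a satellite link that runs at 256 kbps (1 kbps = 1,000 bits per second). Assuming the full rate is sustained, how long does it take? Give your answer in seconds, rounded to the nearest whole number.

179 seconds

5.475 MiB = 5,740,953.6 bytes = 45,927,628.8 bits
256 kbps = 256,000 bits/s
time = 45,927,628.8 / 256,000 = 179 s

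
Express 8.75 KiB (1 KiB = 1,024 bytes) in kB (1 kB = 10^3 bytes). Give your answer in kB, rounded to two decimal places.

8.96 kB

8.75 KiB = 8.75 × 2^10 bytes = 8,960 bytes
1 kB = 1,000 bytes
8,960 / 1,000 = 8.96 kB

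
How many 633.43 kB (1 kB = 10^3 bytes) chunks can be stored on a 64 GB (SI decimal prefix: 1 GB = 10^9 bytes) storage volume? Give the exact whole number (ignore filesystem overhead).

101,037

Capacity: 64 GB = 64,000,000,000 bytes
Per item: 633.43 kB = 633,430 bytes
⌊64,000,000,000 / 633,430⌋ = 101,037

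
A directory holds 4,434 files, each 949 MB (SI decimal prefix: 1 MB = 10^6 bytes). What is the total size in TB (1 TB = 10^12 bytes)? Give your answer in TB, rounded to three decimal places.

4.208 TB

Total = 4,434 × 949 MB = 4,207,866 MB
= 4,207,866 × 1,000,000 bytes = 4,207,866,000,000 bytes
1 TB = 1,000,000,000,000 bytes
4,207,866,000,000 / 1,000,000,000,000 = 4.208 TB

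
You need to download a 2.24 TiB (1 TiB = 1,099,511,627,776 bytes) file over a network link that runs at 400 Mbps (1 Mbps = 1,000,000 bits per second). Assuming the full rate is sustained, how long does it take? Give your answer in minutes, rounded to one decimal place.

821.0 minutes

2.24 TiB = 2,462,906,046,218.24 bytes = 19,703,248,369,745.92 bits
400 Mbps = 400,000,000 bits/s
time = 19,703,248,369,745.92 / 400,000,000 = 49,258.12 s
49,258.12 s / 60 = 821.0 minutes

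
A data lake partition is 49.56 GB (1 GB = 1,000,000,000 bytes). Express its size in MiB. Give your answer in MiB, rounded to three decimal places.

47,264.099 MiB

49.56 GB × 1,000,000,000 bytes/GB = 49,560,000,000 bytes
1 MiB = 1,048,576 bytes
49,560,000,000 / 1,048,576 = 47,264.099 MiB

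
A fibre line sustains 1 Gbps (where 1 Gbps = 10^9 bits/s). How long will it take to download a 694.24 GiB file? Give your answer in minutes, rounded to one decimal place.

99.4 minutes

694.24 GiB = 745,434,523,893.76 bytes = 5,963,476,191,150.08 bits
1 Gbps = 1,000,000,000 bits/s
time = 5,963,476,191,150.08 / 1,000,000,000 = 5,963.48 s
5,963.48 s / 60 = 99.4 minutes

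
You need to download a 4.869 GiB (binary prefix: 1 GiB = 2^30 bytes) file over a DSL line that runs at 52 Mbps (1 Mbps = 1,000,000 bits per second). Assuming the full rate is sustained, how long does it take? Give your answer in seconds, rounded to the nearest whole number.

804 seconds

4.869 GiB = 5,228,048,941.056 bytes = 41,824,391,528.448 bits
52 Mbps = 52,000,000 bits/s
time = 41,824,391,528.448 / 52,000,000 = 804 s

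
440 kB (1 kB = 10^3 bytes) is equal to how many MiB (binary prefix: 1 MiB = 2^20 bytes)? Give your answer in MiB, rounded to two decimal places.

440 kB = 440 × 10^3 bytes = 440,000 bytes
1 MiB = 1,048,576 bytes
440,000 / 1,048,576 = 0.42 MiB

0.42 MiB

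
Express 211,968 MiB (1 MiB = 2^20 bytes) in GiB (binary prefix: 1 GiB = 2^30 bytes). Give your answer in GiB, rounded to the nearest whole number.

211,968 MiB × 1,048,576 bytes/MiB = 222,264,557,568 bytes
1 GiB = 2^30 bytes = 1,073,741,824 bytes
222,264,557,568 / 1,073,741,824 = 207 GiB

207 GiB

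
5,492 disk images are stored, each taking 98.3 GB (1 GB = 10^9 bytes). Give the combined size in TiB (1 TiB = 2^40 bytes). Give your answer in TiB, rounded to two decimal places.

Total = 5,492 × 98.3 GB = 539863.6 GB
= 539863.6 × 1,000,000,000 bytes = 539,863,600,000,000 bytes
1 TiB = 1,099,511,627,776 bytes
539,863,600,000,000 / 1,099,511,627,776 = 491.00 TiB

491.00 TiB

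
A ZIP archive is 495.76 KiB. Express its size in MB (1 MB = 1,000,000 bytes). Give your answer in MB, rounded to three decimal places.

0.508 MB

495.76 KiB × 1,024 bytes/KiB = 507,658.24 bytes
1 MB = 1,000,000 bytes
507,658.24 / 1,000,000 = 0.508 MB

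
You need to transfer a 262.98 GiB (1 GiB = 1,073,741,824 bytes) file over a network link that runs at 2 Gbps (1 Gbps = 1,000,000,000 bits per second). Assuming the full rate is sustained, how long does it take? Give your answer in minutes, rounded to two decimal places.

262.98 GiB = 282,372,624,875.52 bytes = 2,258,980,999,004.16 bits
2 Gbps = 2,000,000,000 bits/s
time = 2,258,980,999,004.16 / 2,000,000,000 = 1,129.490 s
1,129.490 s / 60 = 18.82 minutes

18.82 minutes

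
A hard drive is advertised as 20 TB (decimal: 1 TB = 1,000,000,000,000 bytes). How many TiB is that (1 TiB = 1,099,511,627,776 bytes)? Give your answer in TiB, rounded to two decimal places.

18.19 TiB

20 TB × 1,000,000,000,000 bytes/TB = 20,000,000,000,000 bytes
1 TiB = 1,099,511,627,776 bytes
20,000,000,000,000 / 1,099,511,627,776 = 18.19 TiB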